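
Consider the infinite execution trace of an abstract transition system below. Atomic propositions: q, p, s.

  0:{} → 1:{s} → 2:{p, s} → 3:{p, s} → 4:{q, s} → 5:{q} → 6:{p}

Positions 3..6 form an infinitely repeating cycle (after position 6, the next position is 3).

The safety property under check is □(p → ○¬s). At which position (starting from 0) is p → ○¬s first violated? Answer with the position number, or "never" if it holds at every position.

Check p → ○¬s at each position in order: 0 ✓, 1 ✓.
At position 2 the labels are {p, s} and the next position 3 has {p, s}, so p → ○¬s is false there. This is the first violation.

2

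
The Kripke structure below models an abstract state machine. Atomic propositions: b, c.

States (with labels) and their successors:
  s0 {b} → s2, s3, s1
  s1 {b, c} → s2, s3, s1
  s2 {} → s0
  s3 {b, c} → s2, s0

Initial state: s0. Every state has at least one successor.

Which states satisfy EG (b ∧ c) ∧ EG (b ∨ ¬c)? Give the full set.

{s1}

States satisfying b ∧ c: {s1, s3}.
States satisfying EG (b ∧ c): {s1}.
States satisfying b ∨ ¬c: {s0, s1, s2, s3}.
States satisfying EG (b ∨ ¬c): {s0, s1, s2, s3}.
States satisfying EG (b ∧ c) ∧ EG (b ∨ ¬c): {s1}.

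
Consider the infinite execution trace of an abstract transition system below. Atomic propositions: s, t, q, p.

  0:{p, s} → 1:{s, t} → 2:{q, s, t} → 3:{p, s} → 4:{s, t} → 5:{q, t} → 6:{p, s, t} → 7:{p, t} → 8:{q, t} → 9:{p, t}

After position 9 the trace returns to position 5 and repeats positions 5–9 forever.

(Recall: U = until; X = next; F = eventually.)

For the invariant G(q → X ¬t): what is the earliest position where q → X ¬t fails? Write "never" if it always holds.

Check q → X ¬t at each position in order: 0 ✓, 1 ✓, 2 ✓, 3 ✓, 4 ✓.
At position 5 the labels are {q, t} and the next position 6 has {p, s, t}, so q → X ¬t is false there. This is the first violation.

5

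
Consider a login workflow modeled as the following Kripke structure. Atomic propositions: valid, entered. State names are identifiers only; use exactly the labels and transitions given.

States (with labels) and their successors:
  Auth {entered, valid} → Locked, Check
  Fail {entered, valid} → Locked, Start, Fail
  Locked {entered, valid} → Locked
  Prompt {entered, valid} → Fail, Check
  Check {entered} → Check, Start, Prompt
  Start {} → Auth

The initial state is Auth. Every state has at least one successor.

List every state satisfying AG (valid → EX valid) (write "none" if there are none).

States satisfying valid → EX valid: {Auth, Fail, Locked, Prompt, Check, Start}.
States satisfying AG (valid → EX valid): {Auth, Fail, Locked, Prompt, Check, Start}.

{Auth, Fail, Locked, Prompt, Check, Start}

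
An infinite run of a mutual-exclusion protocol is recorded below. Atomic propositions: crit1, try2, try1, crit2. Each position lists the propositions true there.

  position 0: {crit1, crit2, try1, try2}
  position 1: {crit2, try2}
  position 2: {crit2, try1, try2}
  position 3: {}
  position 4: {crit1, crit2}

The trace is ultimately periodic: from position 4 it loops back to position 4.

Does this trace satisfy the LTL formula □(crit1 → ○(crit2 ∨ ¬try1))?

Yes

crit1 → ○(crit2 ∨ ¬try1) holds at every position 0..4, and those are all positions ever visited, so □(crit1 → ○(crit2 ∨ ¬try1)) holds.
Positions where crit1 holds: 0, 4.
Check ○(crit2 ∨ ¬try1) at each: 0→ok, 4→ok.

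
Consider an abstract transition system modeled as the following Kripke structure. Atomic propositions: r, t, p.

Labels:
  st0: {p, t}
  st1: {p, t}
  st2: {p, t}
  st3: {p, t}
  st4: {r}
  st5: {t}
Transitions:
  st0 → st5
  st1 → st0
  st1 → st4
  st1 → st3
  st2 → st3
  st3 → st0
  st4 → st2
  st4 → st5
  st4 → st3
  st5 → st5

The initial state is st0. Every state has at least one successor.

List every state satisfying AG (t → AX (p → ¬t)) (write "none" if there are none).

States satisfying t → AX (p → ¬t): {st0, st4, st5}.
States satisfying AG (t → AX (p → ¬t)): {st0, st5}.

{st0, st5}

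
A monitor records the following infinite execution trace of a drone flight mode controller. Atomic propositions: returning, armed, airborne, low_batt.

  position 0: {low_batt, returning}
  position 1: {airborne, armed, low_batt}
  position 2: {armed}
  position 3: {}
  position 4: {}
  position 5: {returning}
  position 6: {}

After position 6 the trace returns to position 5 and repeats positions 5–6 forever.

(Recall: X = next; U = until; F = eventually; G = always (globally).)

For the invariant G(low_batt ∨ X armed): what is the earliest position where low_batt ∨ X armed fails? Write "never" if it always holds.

Check low_batt ∨ X armed at each position in order: 0 ✓, 1 ✓.
At position 2 the labels are {armed} and the next position 3 has {}, so low_batt ∨ X armed is false there. This is the first violation.

2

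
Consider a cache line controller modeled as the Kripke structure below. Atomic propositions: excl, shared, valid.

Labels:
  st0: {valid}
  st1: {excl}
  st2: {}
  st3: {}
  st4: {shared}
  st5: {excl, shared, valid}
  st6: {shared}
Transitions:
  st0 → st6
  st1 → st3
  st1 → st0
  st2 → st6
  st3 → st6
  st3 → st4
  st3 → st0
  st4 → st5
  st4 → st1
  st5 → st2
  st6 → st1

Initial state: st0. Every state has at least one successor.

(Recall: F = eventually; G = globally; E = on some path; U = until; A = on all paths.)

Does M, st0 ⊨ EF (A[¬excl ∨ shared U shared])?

States satisfying A[¬excl ∨ shared U shared]: {st0, st2, st3, st4, st5, st6}.
States satisfying EF (A[¬excl ∨ shared U shared]): {st0, st1, st2, st3, st4, st5, st6}.
Some path from st0 reaches a state where A[¬excl ∨ shared U shared] holds.
st0 ∈ Sat(EF (A[¬excl ∨ shared U shared])).

Holds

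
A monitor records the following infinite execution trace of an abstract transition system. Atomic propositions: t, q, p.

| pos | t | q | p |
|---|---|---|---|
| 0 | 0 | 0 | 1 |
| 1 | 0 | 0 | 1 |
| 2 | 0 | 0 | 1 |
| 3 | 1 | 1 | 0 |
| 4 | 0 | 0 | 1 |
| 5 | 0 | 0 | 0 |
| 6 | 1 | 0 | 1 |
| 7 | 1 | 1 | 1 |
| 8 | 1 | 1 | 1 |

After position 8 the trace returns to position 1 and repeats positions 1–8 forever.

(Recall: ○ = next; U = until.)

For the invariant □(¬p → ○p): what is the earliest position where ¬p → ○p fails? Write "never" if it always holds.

¬p → ○p holds at every position 0..8, and those are all the positions the trace ever visits, so the invariant □(¬p → ○p) is never violated.

never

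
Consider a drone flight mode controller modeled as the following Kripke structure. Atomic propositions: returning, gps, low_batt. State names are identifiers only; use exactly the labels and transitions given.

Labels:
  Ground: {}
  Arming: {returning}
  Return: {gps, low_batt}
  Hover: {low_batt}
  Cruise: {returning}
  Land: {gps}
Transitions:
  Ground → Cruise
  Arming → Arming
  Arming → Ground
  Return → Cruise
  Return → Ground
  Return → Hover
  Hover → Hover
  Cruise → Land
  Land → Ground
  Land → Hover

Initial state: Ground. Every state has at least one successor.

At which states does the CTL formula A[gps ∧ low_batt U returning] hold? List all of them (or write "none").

{Arming, Cruise}

States satisfying gps ∧ low_batt: {Return}.
States satisfying returning: {Arming, Cruise}.
States satisfying A[gps ∧ low_batt U returning]: {Arming, Cruise}.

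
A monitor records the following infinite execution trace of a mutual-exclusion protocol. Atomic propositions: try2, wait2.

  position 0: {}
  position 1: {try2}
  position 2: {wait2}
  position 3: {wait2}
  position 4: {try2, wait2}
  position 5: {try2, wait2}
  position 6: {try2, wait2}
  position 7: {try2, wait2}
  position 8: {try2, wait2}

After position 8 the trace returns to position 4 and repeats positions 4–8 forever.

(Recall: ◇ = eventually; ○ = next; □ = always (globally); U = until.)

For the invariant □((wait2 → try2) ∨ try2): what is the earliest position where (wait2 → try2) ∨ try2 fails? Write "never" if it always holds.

Check (wait2 → try2) ∨ try2 at each position in order: 0 ✓, 1 ✓.
At position 2 the labels are {wait2}, so (wait2 → try2) ∨ try2 is false there. This is the first violation.

2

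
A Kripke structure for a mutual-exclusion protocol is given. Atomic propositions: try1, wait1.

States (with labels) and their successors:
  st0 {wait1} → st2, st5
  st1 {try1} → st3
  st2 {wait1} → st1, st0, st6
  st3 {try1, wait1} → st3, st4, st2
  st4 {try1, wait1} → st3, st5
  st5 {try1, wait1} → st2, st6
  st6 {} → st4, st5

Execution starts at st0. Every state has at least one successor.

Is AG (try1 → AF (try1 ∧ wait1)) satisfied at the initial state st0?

Satisfied

States satisfying try1 → AF (try1 ∧ wait1): {st0, st1, st2, st3, st4, st5, st6}.
States satisfying AG (try1 → AF (try1 ∧ wait1)): {st0, st1, st2, st3, st4, st5, st6}.
Every state reachable from st0 satisfies try1 → AF (try1 ∧ wait1).
st0 ∈ Sat(AG (try1 → AF (try1 ∧ wait1))).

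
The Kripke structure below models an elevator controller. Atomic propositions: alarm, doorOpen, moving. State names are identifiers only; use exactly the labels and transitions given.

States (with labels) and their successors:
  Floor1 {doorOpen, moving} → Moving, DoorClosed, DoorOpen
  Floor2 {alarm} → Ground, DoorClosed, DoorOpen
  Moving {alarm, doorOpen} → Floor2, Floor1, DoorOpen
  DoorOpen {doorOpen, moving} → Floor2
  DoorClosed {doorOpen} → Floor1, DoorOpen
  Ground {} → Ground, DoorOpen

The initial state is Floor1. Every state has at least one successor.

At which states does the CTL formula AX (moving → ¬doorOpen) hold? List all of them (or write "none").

{DoorOpen}

States satisfying moving → ¬doorOpen: {Floor2, Moving, DoorClosed, Ground}.
States satisfying AX (moving → ¬doorOpen): {DoorOpen}.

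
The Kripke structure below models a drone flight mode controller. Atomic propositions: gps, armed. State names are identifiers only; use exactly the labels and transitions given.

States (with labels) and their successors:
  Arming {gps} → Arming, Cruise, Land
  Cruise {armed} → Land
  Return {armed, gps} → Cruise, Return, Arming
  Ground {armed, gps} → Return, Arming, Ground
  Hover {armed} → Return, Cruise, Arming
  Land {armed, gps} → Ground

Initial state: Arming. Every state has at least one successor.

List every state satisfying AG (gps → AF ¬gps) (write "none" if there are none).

States satisfying gps → AF ¬gps: {Cruise, Hover}.
States satisfying AG (gps → AF ¬gps): ∅.

none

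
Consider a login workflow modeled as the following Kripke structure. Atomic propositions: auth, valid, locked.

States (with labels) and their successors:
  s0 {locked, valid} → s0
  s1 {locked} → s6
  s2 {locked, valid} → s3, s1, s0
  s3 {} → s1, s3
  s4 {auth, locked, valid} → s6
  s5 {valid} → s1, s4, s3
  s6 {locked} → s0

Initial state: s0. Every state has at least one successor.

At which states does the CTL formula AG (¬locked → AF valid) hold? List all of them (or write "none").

{s0, s1, s4, s6}

States satisfying ¬locked → AF valid: {s0, s1, s2, s4, s5, s6}.
States satisfying AG (¬locked → AF valid): {s0, s1, s4, s6}.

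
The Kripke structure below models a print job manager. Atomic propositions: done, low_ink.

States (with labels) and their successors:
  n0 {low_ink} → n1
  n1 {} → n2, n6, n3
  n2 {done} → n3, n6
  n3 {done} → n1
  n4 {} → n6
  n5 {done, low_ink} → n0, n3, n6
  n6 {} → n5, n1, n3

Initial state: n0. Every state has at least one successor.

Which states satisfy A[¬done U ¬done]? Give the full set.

States satisfying ¬done: {n0, n1, n4, n6}.
States satisfying A[¬done U ¬done]: {n0, n1, n4, n6}.

{n0, n1, n4, n6}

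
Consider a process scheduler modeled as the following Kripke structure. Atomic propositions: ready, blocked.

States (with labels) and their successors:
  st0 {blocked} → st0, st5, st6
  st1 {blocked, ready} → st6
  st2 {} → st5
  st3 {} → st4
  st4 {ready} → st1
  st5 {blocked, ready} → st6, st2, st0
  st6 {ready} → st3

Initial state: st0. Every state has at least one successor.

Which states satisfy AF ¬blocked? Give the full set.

States satisfying ¬blocked: {st2, st3, st4, st6}.
States satisfying AF ¬blocked: {st1, st2, st3, st4, st6}.

{st1, st2, st3, st4, st6}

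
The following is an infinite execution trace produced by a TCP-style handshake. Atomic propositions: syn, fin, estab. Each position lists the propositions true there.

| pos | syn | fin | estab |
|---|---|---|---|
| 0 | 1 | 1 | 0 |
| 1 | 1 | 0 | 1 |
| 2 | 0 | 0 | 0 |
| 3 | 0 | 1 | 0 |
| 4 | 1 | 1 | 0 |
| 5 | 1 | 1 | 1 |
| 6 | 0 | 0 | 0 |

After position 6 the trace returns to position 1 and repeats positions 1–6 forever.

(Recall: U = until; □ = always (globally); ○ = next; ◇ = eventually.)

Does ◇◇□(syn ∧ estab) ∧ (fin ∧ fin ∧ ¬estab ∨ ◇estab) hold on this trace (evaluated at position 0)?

◇□(syn ∧ estab) is false at every position 0..6, so it never becomes true and ◇◇□(syn ∧ estab) fails.
At position 0: ◇◇□(syn ∧ estab) is false; fin ∧ fin ∧ ¬estab ∨ ◇estab is true; so ◇◇□(syn ∧ estab) ∧ (fin ∧ fin ∧ ¬estab ∨ ◇estab) is false.

Does not hold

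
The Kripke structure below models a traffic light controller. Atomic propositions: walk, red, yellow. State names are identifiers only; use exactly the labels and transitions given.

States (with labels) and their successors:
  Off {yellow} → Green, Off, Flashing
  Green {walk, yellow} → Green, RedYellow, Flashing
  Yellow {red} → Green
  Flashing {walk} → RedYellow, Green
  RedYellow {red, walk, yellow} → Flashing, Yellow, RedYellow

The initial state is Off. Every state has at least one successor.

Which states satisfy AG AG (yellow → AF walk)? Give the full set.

{Green, Yellow, Flashing, RedYellow}

States satisfying AG (yellow → AF walk): {Green, Yellow, Flashing, RedYellow}.
States satisfying AG AG (yellow → AF walk): {Green, Yellow, Flashing, RedYellow}.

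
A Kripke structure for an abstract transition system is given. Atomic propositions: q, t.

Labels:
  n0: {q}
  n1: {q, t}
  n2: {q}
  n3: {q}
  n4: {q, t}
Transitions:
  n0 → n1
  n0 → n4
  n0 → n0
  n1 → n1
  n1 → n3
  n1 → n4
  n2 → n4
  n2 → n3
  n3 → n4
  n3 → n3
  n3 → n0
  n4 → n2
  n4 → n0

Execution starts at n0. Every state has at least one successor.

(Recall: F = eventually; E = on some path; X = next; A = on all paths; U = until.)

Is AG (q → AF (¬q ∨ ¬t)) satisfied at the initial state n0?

Does not hold

States satisfying q → AF (¬q ∨ ¬t): {n0, n2, n3, n4}.
States satisfying AG (q → AF (¬q ∨ ¬t)): ∅.
n1 is reachable from n0 and violates q → AF (¬q ∨ ¬t), so AG fails at n0.
n0 ∉ Sat(AG (q → AF (¬q ∨ ¬t))).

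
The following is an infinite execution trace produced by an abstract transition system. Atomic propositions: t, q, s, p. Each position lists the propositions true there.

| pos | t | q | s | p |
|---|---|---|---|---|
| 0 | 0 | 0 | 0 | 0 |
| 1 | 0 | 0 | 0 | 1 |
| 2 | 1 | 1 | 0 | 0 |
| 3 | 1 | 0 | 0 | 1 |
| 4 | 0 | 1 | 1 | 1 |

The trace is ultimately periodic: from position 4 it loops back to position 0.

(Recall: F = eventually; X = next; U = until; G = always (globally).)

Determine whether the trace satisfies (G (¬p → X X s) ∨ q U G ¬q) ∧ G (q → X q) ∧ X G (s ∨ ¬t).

Does not hold

The position after 0 is 1; G (s ∨ ¬t) is false there.
At position 0: (G (¬p → X X s) ∨ q U G ¬q) ∧ G (q → X q) is false; X G (s ∨ ¬t) is false; so (G (¬p → X X s) ∨ q U G ¬q) ∧ G (q → X q) ∧ X G (s ∨ ¬t) is false.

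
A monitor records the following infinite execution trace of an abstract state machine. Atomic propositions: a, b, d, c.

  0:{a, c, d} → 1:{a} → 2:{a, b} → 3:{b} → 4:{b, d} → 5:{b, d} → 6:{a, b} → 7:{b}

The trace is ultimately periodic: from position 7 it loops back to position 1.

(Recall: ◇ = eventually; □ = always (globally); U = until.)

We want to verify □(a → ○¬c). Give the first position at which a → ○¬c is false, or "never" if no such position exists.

a → ○¬c holds at every position 0..7, and those are all the positions the trace ever visits, so the invariant □(a → ○¬c) is never violated.

never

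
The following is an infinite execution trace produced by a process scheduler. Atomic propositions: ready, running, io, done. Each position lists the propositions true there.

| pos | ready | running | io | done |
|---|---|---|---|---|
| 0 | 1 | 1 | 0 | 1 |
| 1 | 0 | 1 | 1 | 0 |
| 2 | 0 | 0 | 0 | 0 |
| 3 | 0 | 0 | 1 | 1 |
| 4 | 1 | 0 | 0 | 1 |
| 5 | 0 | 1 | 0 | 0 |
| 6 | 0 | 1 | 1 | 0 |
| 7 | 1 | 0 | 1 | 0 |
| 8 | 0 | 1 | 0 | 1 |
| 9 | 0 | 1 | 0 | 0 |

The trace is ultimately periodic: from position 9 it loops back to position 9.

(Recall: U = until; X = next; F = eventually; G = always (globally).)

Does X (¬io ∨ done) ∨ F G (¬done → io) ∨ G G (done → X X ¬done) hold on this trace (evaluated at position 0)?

G (done → X X ¬done) holds at every position 0..9, and those are all positions ever visited, so G G (done → X X ¬done) holds.
At position 0: X (¬io ∨ done) ∨ F G (¬done → io) is false; G G (done → X X ¬done) is true; so X (¬io ∨ done) ∨ F G (¬done → io) ∨ G G (done → X X ¬done) is true.

Satisfied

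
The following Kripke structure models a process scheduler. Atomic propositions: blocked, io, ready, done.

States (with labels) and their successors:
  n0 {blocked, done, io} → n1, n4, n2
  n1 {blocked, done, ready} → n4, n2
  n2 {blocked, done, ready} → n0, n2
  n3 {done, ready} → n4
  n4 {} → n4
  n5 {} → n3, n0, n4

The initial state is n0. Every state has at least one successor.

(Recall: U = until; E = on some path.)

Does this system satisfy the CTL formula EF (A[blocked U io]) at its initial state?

Holds

States satisfying A[blocked U io]: {n0}.
States satisfying EF (A[blocked U io]): {n0, n1, n2, n5}.
Some path from n0 reaches a state where A[blocked U io] holds.
n0 ∈ Sat(EF (A[blocked U io])).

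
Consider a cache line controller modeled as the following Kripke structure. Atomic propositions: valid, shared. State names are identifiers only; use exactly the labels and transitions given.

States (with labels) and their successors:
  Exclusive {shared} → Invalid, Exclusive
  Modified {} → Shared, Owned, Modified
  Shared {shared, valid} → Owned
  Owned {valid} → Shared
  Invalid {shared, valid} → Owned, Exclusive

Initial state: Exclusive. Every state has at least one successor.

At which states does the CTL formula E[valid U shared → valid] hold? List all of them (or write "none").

{Modified, Shared, Owned, Invalid}

States satisfying valid: {Shared, Owned, Invalid}.
States satisfying shared → valid: {Modified, Shared, Owned, Invalid}.
States satisfying E[valid U shared → valid]: {Modified, Shared, Owned, Invalid}.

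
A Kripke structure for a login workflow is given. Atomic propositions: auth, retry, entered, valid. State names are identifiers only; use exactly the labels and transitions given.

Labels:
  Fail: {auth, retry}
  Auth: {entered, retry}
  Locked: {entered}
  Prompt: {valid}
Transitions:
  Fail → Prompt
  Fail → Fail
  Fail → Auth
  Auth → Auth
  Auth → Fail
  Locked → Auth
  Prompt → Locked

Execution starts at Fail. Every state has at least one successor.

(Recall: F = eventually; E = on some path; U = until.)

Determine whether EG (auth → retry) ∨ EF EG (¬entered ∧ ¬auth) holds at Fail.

Holds

States satisfying auth → retry: {Fail, Auth, Locked, Prompt}.
States satisfying EG (auth → retry): {Fail, Auth, Locked, Prompt}.
States satisfying EG (¬entered ∧ ¬auth): ∅.
States satisfying EF EG (¬entered ∧ ¬auth): ∅.
States satisfying EG (auth → retry) ∨ EF EG (¬entered ∧ ¬auth): {Fail, Auth, Locked, Prompt}.
Fail ∈ Sat(EG (auth → retry) ∨ EF EG (¬entered ∧ ¬auth)).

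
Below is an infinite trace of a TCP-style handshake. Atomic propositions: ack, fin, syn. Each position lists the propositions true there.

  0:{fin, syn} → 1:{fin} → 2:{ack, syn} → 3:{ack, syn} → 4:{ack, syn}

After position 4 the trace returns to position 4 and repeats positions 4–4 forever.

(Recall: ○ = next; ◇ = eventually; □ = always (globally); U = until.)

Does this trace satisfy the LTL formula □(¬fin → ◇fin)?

¬fin → ◇fin must hold at every position from 0 onward. It fails at position 2, so □(¬fin → ◇fin) is false.
Positions where ¬fin holds: 2, 3, 4.
Check ◇fin at each: 2→fails, 3→fails, 4→fails.

Does not hold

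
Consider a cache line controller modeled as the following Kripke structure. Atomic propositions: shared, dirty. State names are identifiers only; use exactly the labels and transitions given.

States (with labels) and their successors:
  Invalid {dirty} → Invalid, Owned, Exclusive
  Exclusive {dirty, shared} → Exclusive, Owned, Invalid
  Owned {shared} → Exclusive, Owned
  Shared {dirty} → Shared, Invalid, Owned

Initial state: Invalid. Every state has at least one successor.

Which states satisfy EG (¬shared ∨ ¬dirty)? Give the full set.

{Invalid, Owned, Shared}

States satisfying ¬shared ∨ ¬dirty: {Invalid, Owned, Shared}.
States satisfying EG (¬shared ∨ ¬dirty): {Invalid, Owned, Shared}.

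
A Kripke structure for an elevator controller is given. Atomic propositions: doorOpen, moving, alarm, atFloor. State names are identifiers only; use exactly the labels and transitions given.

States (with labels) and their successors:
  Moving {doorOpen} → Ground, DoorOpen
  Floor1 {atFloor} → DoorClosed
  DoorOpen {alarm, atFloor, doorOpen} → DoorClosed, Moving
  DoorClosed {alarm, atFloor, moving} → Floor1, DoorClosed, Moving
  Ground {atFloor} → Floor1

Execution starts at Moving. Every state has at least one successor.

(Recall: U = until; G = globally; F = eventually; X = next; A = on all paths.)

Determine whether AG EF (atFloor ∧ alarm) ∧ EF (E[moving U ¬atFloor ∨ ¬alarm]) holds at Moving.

Yes

States satisfying EF (atFloor ∧ alarm): {Moving, Floor1, DoorOpen, DoorClosed, Ground}.
States satisfying AG EF (atFloor ∧ alarm): {Moving, Floor1, DoorOpen, DoorClosed, Ground}.
States satisfying E[moving U ¬atFloor ∨ ¬alarm]: {Moving, Floor1, DoorClosed, Ground}.
States satisfying EF (E[moving U ¬atFloor ∨ ¬alarm]): {Moving, Floor1, DoorOpen, DoorClosed, Ground}.
States satisfying AG EF (atFloor ∧ alarm) ∧ EF (E[moving U ¬atFloor ∨ ¬alarm]): {Moving, Floor1, DoorOpen, DoorClosed, Ground}.
Moving ∈ Sat(AG EF (atFloor ∧ alarm) ∧ EF (E[moving U ¬atFloor ∨ ¬alarm])).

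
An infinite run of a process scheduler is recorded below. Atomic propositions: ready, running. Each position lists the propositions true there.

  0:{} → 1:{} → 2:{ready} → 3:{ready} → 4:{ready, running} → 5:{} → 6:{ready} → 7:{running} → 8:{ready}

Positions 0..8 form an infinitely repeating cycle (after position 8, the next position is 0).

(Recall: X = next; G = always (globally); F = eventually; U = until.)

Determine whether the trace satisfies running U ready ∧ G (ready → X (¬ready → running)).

Does not hold

Walking from position 0: at position 0, ready has not yet held and running fails, so running U ready is false.
ready → X (¬ready → running) must hold at every position from 0 onward. It fails at position 4, so G (ready → X (¬ready → running)) is false.
Positions where ready holds: 2, 3, 4, 6, 8.
Check X (¬ready → running) at each: 2→ok, 3→ok, 4→fails, 6→ok, 8→fails.
At position 0: running U ready is false; G (ready → X (¬ready → running)) is false; so running U ready ∧ G (ready → X (¬ready → running)) is false.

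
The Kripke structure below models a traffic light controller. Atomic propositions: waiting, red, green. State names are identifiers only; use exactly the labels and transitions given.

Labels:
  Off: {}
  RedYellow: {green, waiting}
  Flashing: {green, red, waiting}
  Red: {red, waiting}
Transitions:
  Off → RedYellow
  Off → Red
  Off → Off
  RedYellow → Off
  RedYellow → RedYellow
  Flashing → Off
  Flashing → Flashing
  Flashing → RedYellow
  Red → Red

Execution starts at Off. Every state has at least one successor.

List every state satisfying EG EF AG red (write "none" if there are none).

{Off, RedYellow, Flashing, Red}

States satisfying EF AG red: {Off, RedYellow, Flashing, Red}.
States satisfying EG EF AG red: {Off, RedYellow, Flashing, Red}.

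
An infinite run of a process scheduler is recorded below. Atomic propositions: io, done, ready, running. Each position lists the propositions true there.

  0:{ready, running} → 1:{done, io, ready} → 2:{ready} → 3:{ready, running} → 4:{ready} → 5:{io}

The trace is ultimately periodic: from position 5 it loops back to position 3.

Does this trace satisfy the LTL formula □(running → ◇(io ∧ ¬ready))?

running → ◇(io ∧ ¬ready) holds at every position 0..5, and those are all positions ever visited, so □(running → ◇(io ∧ ¬ready)) holds.
Positions where running holds: 0, 3.
Check ◇(io ∧ ¬ready) at each: 0→ok, 3→ok.

Yes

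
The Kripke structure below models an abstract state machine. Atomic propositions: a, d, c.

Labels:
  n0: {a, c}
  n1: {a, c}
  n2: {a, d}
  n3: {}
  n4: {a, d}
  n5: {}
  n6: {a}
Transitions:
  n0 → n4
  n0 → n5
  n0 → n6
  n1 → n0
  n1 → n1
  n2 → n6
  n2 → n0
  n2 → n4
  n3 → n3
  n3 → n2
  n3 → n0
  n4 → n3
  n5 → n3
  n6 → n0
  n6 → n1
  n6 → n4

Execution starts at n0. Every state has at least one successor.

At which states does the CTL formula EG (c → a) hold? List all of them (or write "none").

{n0, n1, n2, n3, n4, n5, n6}

States satisfying c → a: {n0, n1, n2, n3, n4, n5, n6}.
States satisfying EG (c → a): {n0, n1, n2, n3, n4, n5, n6}.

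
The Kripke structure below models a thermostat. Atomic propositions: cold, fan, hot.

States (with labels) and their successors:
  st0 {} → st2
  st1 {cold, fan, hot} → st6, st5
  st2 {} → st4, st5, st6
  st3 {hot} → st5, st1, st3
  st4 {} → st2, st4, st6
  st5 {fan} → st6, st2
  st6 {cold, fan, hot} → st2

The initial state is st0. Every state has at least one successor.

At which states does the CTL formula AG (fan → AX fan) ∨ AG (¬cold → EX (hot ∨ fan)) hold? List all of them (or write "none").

{st1, st2, st3, st4, st5, st6}

States satisfying fan → AX fan: {st0, st1, st2, st3, st4}.
States satisfying AG (fan → AX fan): ∅.
States satisfying ¬cold → EX (hot ∨ fan): {st1, st2, st3, st4, st5, st6}.
States satisfying AG (¬cold → EX (hot ∨ fan)): {st1, st2, st3, st4, st5, st6}.
States satisfying AG (fan → AX fan) ∨ AG (¬cold → EX (hot ∨ fan)): {st1, st2, st3, st4, st5, st6}.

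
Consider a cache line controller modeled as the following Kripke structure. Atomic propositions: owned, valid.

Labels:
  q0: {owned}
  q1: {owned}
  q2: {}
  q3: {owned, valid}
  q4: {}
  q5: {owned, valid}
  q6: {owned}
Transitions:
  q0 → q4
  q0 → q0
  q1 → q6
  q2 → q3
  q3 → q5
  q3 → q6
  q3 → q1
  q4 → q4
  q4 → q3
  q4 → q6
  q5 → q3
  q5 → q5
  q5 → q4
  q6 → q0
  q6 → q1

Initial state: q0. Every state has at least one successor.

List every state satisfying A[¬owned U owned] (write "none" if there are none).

{q0, q1, q2, q3, q5, q6}

States satisfying ¬owned: {q2, q4}.
States satisfying owned: {q0, q1, q3, q5, q6}.
States satisfying A[¬owned U owned]: {q0, q1, q2, q3, q5, q6}.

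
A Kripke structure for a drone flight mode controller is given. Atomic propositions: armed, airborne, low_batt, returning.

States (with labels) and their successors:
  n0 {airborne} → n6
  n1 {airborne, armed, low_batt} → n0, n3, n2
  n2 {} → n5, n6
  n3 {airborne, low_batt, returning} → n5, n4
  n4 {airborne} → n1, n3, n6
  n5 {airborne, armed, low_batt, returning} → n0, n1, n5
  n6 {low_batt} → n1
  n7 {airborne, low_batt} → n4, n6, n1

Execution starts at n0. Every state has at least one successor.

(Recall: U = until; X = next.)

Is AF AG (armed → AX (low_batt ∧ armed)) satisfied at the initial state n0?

States satisfying AG (armed → AX (low_batt ∧ armed)): ∅.
States satisfying AF AG (armed → AX (low_batt ∧ armed)): ∅.
There is a path from n0 along which AG (armed → AX (low_batt ∧ armed)) never holds.
n0 ∉ Sat(AF AG (armed → AX (low_batt ∧ armed))).

Does not hold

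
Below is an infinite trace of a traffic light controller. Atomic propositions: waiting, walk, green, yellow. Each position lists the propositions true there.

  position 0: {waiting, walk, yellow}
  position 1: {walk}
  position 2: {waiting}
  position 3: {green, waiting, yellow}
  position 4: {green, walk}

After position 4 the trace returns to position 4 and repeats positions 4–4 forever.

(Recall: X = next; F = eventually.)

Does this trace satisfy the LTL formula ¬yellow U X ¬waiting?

Satisfied

Walking from position 0: X ¬waiting first holds at position 0, and ¬yellow holds at every earlier position along the way, so ¬yellow U X ¬waiting holds.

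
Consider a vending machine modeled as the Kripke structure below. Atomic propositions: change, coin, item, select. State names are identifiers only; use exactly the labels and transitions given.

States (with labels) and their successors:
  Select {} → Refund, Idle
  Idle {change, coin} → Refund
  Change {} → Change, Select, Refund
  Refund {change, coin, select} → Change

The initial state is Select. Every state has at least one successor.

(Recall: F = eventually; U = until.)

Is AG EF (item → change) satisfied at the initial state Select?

States satisfying EF (item → change): {Select, Idle, Change, Refund}.
States satisfying AG EF (item → change): {Select, Idle, Change, Refund}.
Every state reachable from Select satisfies EF (item → change).
Select ∈ Sat(AG EF (item → change)).

Yes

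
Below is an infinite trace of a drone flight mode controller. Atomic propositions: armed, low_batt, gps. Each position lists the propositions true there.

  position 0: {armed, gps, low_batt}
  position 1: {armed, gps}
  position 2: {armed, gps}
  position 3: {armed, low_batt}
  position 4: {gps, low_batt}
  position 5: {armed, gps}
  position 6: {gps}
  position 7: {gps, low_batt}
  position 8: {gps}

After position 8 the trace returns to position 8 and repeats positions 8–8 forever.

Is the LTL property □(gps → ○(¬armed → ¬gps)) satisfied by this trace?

No

gps → ○(¬armed → ¬gps) must hold at every position from 0 onward. It fails at position 5, so □(gps → ○(¬armed → ¬gps)) is false.
Positions where gps holds: 0, 1, 2, 4, 5, 6, 7, 8.
Check ○(¬armed → ¬gps) at each: 0→ok, 1→ok, 2→ok, 4→ok, 5→fails, 6→fails, 7→fails, 8→fails.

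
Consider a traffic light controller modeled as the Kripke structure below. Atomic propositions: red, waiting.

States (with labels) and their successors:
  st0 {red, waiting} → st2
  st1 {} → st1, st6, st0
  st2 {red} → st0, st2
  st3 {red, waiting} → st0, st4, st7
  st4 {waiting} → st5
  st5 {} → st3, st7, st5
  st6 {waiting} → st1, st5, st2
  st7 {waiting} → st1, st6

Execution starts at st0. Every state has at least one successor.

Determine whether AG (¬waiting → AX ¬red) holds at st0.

States satisfying ¬waiting → AX ¬red: {st0, st3, st4, st6, st7}.
States satisfying AG (¬waiting → AX ¬red): ∅.
st2 is reachable from st0 and violates ¬waiting → AX ¬red, so AG fails at st0.
st0 ∉ Sat(AG (¬waiting → AX ¬red)).

Does not hold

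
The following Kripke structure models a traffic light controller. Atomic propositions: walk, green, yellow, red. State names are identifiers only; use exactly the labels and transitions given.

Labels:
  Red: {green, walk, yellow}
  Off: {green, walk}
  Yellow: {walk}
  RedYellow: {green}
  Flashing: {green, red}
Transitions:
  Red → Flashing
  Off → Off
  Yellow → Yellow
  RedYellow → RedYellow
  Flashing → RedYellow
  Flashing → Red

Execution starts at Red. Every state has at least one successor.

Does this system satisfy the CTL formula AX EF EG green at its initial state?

States satisfying EF EG green: {Red, Off, RedYellow, Flashing}.
States satisfying AX EF EG green: {Red, Off, RedYellow, Flashing}.
Red ∈ Sat(AX EF EG green).

Yes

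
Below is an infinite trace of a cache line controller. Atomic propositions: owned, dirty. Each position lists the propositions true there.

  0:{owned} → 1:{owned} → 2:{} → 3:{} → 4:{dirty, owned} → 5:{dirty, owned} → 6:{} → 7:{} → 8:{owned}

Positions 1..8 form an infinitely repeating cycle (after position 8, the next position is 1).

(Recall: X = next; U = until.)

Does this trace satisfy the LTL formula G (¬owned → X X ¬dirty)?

¬owned → X X ¬dirty must hold at every position from 0 onward. It fails at position 2, so G (¬owned → X X ¬dirty) is false.
Positions where ¬owned holds: 2, 3, 6, 7.
Check X X ¬dirty at each: 2→fails, 3→fails, 6→ok, 7→ok.

Does not hold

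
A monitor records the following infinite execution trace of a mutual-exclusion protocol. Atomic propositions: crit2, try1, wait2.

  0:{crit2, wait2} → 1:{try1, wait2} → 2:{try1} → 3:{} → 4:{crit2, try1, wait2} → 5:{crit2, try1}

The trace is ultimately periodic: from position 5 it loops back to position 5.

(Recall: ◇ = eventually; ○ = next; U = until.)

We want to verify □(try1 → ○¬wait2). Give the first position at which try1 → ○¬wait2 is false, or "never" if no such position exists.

try1 → ○¬wait2 holds at every position 0..5, and those are all the positions the trace ever visits, so the invariant □(try1 → ○¬wait2) is never violated.

never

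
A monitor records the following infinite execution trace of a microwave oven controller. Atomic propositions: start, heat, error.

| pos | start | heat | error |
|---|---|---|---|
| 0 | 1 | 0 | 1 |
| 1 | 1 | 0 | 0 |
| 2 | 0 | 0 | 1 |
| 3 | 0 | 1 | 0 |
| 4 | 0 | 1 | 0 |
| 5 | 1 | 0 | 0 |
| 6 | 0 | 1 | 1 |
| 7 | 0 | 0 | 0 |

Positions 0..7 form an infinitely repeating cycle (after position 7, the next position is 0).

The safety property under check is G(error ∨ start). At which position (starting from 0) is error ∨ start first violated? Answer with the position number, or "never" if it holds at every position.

3

Check error ∨ start at each position in order: 0 ✓, 1 ✓, 2 ✓.
At position 3 the labels are {heat}, so error ∨ start is false there. This is the first violation.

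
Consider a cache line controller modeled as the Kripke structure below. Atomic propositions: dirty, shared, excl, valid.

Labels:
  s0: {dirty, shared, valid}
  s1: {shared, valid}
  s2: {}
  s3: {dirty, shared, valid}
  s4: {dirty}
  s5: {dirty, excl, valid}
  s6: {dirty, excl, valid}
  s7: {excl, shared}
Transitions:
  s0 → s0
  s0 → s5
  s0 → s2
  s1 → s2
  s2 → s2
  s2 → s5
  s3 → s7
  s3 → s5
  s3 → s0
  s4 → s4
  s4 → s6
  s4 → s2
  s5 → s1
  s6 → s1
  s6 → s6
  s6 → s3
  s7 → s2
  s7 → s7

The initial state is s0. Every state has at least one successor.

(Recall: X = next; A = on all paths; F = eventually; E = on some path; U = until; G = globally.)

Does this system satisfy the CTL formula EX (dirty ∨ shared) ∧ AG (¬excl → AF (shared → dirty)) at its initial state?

States satisfying dirty ∨ shared: {s0, s1, s3, s4, s5, s6, s7}.
States satisfying EX (dirty ∨ shared): {s0, s2, s3, s4, s5, s6, s7}.
States satisfying ¬excl → AF (shared → dirty): {s0, s1, s2, s3, s4, s5, s6, s7}.
States satisfying AG (¬excl → AF (shared → dirty)): {s0, s1, s2, s3, s4, s5, s6, s7}.
States satisfying EX (dirty ∨ shared) ∧ AG (¬excl → AF (shared → dirty)): {s0, s2, s3, s4, s5, s6, s7}.
s0 ∈ Sat(EX (dirty ∨ shared) ∧ AG (¬excl → AF (shared → dirty))).

Satisfied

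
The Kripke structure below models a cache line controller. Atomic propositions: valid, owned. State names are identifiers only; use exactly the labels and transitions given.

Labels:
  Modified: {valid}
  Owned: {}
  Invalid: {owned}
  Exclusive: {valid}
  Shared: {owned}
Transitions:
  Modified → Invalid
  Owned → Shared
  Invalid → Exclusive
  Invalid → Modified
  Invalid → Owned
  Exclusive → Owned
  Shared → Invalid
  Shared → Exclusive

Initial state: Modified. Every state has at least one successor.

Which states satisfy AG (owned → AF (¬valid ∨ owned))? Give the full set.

{Modified, Owned, Invalid, Exclusive, Shared}

States satisfying owned → AF (¬valid ∨ owned): {Modified, Owned, Invalid, Exclusive, Shared}.
States satisfying AG (owned → AF (¬valid ∨ owned)): {Modified, Owned, Invalid, Exclusive, Shared}.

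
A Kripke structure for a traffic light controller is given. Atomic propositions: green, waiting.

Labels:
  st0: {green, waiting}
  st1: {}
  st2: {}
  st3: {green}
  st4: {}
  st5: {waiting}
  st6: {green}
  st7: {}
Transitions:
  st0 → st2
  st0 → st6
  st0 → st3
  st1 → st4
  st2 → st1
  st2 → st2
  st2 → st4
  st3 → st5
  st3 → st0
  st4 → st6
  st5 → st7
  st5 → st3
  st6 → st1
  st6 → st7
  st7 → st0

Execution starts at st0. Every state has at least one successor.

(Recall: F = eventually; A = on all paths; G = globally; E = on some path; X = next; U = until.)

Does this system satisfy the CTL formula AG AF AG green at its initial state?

Does not hold

States satisfying AF AG green: ∅.
States satisfying AG AF AG green: ∅.
st0 is reachable from st0 and violates AF AG green, so AG fails at st0.
st0 ∉ Sat(AG AF AG green).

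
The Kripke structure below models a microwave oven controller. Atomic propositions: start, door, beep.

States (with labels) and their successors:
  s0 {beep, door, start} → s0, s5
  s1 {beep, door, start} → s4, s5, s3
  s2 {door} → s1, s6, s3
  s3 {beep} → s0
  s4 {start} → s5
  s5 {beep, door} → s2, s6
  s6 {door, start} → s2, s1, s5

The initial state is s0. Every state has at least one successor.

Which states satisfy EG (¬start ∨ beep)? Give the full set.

States satisfying ¬start ∨ beep: {s0, s1, s2, s3, s5}.
States satisfying EG (¬start ∨ beep): {s0, s1, s2, s3, s5}.

{s0, s1, s2, s3, s5}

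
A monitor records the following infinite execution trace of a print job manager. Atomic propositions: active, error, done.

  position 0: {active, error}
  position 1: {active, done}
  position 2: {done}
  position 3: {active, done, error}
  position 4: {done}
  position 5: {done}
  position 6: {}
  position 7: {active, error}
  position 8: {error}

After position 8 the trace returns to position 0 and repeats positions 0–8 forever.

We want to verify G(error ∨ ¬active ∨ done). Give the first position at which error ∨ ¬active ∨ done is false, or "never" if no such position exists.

never

error ∨ ¬active ∨ done holds at every position 0..8, and those are all the positions the trace ever visits, so the invariant G(error ∨ ¬active ∨ done) is never violated.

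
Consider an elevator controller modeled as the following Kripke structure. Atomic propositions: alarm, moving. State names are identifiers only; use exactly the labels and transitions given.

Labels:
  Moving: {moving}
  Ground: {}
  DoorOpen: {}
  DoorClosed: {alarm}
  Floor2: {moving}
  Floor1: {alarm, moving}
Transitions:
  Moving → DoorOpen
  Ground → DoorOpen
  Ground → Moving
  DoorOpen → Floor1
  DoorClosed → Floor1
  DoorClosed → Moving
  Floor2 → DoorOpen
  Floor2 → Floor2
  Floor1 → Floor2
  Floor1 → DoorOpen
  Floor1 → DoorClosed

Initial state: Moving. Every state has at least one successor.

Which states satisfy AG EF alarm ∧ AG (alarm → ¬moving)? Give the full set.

none

States satisfying EF alarm: {Moving, Ground, DoorOpen, DoorClosed, Floor2, Floor1}.
States satisfying AG EF alarm: {Moving, Ground, DoorOpen, DoorClosed, Floor2, Floor1}.
States satisfying alarm → ¬moving: {Moving, Ground, DoorOpen, DoorClosed, Floor2}.
States satisfying AG (alarm → ¬moving): ∅.
States satisfying AG EF alarm ∧ AG (alarm → ¬moving): ∅.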